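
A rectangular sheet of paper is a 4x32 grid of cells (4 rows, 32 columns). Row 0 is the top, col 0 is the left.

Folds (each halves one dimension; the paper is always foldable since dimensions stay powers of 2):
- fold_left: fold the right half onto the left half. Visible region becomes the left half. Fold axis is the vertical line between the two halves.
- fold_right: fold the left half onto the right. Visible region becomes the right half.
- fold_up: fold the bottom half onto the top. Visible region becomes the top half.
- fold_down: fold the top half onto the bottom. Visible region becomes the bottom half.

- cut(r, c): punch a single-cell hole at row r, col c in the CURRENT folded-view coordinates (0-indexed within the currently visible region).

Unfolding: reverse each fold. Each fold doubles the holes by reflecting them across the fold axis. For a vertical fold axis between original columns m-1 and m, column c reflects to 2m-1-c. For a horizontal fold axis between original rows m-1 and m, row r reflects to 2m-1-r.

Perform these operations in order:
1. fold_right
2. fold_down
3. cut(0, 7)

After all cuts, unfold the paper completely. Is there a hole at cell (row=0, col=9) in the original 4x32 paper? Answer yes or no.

Answer: no

Derivation:
Op 1 fold_right: fold axis v@16; visible region now rows[0,4) x cols[16,32) = 4x16
Op 2 fold_down: fold axis h@2; visible region now rows[2,4) x cols[16,32) = 2x16
Op 3 cut(0, 7): punch at orig (2,23); cuts so far [(2, 23)]; region rows[2,4) x cols[16,32) = 2x16
Unfold 1 (reflect across h@2): 2 holes -> [(1, 23), (2, 23)]
Unfold 2 (reflect across v@16): 4 holes -> [(1, 8), (1, 23), (2, 8), (2, 23)]
Holes: [(1, 8), (1, 23), (2, 8), (2, 23)]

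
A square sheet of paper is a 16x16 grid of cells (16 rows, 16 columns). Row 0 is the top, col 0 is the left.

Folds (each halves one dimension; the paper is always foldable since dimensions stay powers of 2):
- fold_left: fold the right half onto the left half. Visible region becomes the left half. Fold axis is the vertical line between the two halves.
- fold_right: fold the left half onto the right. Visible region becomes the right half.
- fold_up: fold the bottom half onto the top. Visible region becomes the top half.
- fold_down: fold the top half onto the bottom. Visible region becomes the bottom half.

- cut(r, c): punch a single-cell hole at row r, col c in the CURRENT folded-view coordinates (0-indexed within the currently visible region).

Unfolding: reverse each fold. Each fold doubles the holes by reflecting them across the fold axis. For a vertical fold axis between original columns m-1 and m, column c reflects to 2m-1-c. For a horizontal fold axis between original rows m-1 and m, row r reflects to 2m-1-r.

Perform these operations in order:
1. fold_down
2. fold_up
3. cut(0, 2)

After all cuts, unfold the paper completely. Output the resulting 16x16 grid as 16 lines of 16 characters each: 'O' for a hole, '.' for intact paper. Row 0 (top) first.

Op 1 fold_down: fold axis h@8; visible region now rows[8,16) x cols[0,16) = 8x16
Op 2 fold_up: fold axis h@12; visible region now rows[8,12) x cols[0,16) = 4x16
Op 3 cut(0, 2): punch at orig (8,2); cuts so far [(8, 2)]; region rows[8,12) x cols[0,16) = 4x16
Unfold 1 (reflect across h@12): 2 holes -> [(8, 2), (15, 2)]
Unfold 2 (reflect across h@8): 4 holes -> [(0, 2), (7, 2), (8, 2), (15, 2)]

Answer: ..O.............
................
................
................
................
................
................
..O.............
..O.............
................
................
................
................
................
................
..O.............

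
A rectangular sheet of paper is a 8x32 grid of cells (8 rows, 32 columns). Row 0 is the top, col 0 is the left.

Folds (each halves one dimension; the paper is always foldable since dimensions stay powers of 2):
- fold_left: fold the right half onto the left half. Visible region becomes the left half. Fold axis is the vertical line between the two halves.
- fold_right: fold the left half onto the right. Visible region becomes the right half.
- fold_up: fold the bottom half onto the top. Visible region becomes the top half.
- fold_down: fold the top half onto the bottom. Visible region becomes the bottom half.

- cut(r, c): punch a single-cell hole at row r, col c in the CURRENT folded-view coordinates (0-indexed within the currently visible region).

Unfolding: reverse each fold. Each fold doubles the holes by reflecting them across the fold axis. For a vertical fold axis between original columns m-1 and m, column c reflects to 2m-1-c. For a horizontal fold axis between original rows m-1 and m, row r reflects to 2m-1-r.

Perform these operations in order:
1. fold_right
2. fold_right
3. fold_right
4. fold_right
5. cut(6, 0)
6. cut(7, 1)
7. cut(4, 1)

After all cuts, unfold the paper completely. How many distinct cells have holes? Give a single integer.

Answer: 48

Derivation:
Op 1 fold_right: fold axis v@16; visible region now rows[0,8) x cols[16,32) = 8x16
Op 2 fold_right: fold axis v@24; visible region now rows[0,8) x cols[24,32) = 8x8
Op 3 fold_right: fold axis v@28; visible region now rows[0,8) x cols[28,32) = 8x4
Op 4 fold_right: fold axis v@30; visible region now rows[0,8) x cols[30,32) = 8x2
Op 5 cut(6, 0): punch at orig (6,30); cuts so far [(6, 30)]; region rows[0,8) x cols[30,32) = 8x2
Op 6 cut(7, 1): punch at orig (7,31); cuts so far [(6, 30), (7, 31)]; region rows[0,8) x cols[30,32) = 8x2
Op 7 cut(4, 1): punch at orig (4,31); cuts so far [(4, 31), (6, 30), (7, 31)]; region rows[0,8) x cols[30,32) = 8x2
Unfold 1 (reflect across v@30): 6 holes -> [(4, 28), (4, 31), (6, 29), (6, 30), (7, 28), (7, 31)]
Unfold 2 (reflect across v@28): 12 holes -> [(4, 24), (4, 27), (4, 28), (4, 31), (6, 25), (6, 26), (6, 29), (6, 30), (7, 24), (7, 27), (7, 28), (7, 31)]
Unfold 3 (reflect across v@24): 24 holes -> [(4, 16), (4, 19), (4, 20), (4, 23), (4, 24), (4, 27), (4, 28), (4, 31), (6, 17), (6, 18), (6, 21), (6, 22), (6, 25), (6, 26), (6, 29), (6, 30), (7, 16), (7, 19), (7, 20), (7, 23), (7, 24), (7, 27), (7, 28), (7, 31)]
Unfold 4 (reflect across v@16): 48 holes -> [(4, 0), (4, 3), (4, 4), (4, 7), (4, 8), (4, 11), (4, 12), (4, 15), (4, 16), (4, 19), (4, 20), (4, 23), (4, 24), (4, 27), (4, 28), (4, 31), (6, 1), (6, 2), (6, 5), (6, 6), (6, 9), (6, 10), (6, 13), (6, 14), (6, 17), (6, 18), (6, 21), (6, 22), (6, 25), (6, 26), (6, 29), (6, 30), (7, 0), (7, 3), (7, 4), (7, 7), (7, 8), (7, 11), (7, 12), (7, 15), (7, 16), (7, 19), (7, 20), (7, 23), (7, 24), (7, 27), (7, 28), (7, 31)]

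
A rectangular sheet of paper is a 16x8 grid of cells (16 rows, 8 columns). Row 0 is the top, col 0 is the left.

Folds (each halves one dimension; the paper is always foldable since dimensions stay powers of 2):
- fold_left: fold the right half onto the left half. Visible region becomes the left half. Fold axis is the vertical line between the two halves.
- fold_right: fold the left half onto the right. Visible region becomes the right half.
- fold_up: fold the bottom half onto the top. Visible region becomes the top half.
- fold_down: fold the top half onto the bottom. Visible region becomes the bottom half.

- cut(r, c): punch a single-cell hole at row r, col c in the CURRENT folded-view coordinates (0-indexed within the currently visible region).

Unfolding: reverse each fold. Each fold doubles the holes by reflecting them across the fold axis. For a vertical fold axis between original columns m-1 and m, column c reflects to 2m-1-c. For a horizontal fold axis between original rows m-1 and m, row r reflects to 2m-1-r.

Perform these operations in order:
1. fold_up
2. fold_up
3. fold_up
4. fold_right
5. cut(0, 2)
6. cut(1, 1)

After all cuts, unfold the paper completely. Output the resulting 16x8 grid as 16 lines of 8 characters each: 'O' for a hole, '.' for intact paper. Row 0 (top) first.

Answer: .O....O.
..O..O..
..O..O..
.O....O.
.O....O.
..O..O..
..O..O..
.O....O.
.O....O.
..O..O..
..O..O..
.O....O.
.O....O.
..O..O..
..O..O..
.O....O.

Derivation:
Op 1 fold_up: fold axis h@8; visible region now rows[0,8) x cols[0,8) = 8x8
Op 2 fold_up: fold axis h@4; visible region now rows[0,4) x cols[0,8) = 4x8
Op 3 fold_up: fold axis h@2; visible region now rows[0,2) x cols[0,8) = 2x8
Op 4 fold_right: fold axis v@4; visible region now rows[0,2) x cols[4,8) = 2x4
Op 5 cut(0, 2): punch at orig (0,6); cuts so far [(0, 6)]; region rows[0,2) x cols[4,8) = 2x4
Op 6 cut(1, 1): punch at orig (1,5); cuts so far [(0, 6), (1, 5)]; region rows[0,2) x cols[4,8) = 2x4
Unfold 1 (reflect across v@4): 4 holes -> [(0, 1), (0, 6), (1, 2), (1, 5)]
Unfold 2 (reflect across h@2): 8 holes -> [(0, 1), (0, 6), (1, 2), (1, 5), (2, 2), (2, 5), (3, 1), (3, 6)]
Unfold 3 (reflect across h@4): 16 holes -> [(0, 1), (0, 6), (1, 2), (1, 5), (2, 2), (2, 5), (3, 1), (3, 6), (4, 1), (4, 6), (5, 2), (5, 5), (6, 2), (6, 5), (7, 1), (7, 6)]
Unfold 4 (reflect across h@8): 32 holes -> [(0, 1), (0, 6), (1, 2), (1, 5), (2, 2), (2, 5), (3, 1), (3, 6), (4, 1), (4, 6), (5, 2), (5, 5), (6, 2), (6, 5), (7, 1), (7, 6), (8, 1), (8, 6), (9, 2), (9, 5), (10, 2), (10, 5), (11, 1), (11, 6), (12, 1), (12, 6), (13, 2), (13, 5), (14, 2), (14, 5), (15, 1), (15, 6)]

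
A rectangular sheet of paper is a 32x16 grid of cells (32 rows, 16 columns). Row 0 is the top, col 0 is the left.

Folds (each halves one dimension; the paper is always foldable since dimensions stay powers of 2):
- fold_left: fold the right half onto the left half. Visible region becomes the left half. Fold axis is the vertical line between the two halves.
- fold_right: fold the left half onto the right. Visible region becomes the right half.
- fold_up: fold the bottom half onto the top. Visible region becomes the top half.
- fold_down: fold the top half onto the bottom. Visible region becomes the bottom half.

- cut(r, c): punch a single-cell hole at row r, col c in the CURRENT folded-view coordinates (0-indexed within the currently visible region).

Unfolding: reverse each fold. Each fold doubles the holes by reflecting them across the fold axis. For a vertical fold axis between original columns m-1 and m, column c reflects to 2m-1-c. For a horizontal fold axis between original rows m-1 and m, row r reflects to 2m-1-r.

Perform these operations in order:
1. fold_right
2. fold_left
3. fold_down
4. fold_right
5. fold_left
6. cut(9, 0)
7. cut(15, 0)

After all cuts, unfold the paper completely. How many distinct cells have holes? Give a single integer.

Answer: 64

Derivation:
Op 1 fold_right: fold axis v@8; visible region now rows[0,32) x cols[8,16) = 32x8
Op 2 fold_left: fold axis v@12; visible region now rows[0,32) x cols[8,12) = 32x4
Op 3 fold_down: fold axis h@16; visible region now rows[16,32) x cols[8,12) = 16x4
Op 4 fold_right: fold axis v@10; visible region now rows[16,32) x cols[10,12) = 16x2
Op 5 fold_left: fold axis v@11; visible region now rows[16,32) x cols[10,11) = 16x1
Op 6 cut(9, 0): punch at orig (25,10); cuts so far [(25, 10)]; region rows[16,32) x cols[10,11) = 16x1
Op 7 cut(15, 0): punch at orig (31,10); cuts so far [(25, 10), (31, 10)]; region rows[16,32) x cols[10,11) = 16x1
Unfold 1 (reflect across v@11): 4 holes -> [(25, 10), (25, 11), (31, 10), (31, 11)]
Unfold 2 (reflect across v@10): 8 holes -> [(25, 8), (25, 9), (25, 10), (25, 11), (31, 8), (31, 9), (31, 10), (31, 11)]
Unfold 3 (reflect across h@16): 16 holes -> [(0, 8), (0, 9), (0, 10), (0, 11), (6, 8), (6, 9), (6, 10), (6, 11), (25, 8), (25, 9), (25, 10), (25, 11), (31, 8), (31, 9), (31, 10), (31, 11)]
Unfold 4 (reflect across v@12): 32 holes -> [(0, 8), (0, 9), (0, 10), (0, 11), (0, 12), (0, 13), (0, 14), (0, 15), (6, 8), (6, 9), (6, 10), (6, 11), (6, 12), (6, 13), (6, 14), (6, 15), (25, 8), (25, 9), (25, 10), (25, 11), (25, 12), (25, 13), (25, 14), (25, 15), (31, 8), (31, 9), (31, 10), (31, 11), (31, 12), (31, 13), (31, 14), (31, 15)]
Unfold 5 (reflect across v@8): 64 holes -> [(0, 0), (0, 1), (0, 2), (0, 3), (0, 4), (0, 5), (0, 6), (0, 7), (0, 8), (0, 9), (0, 10), (0, 11), (0, 12), (0, 13), (0, 14), (0, 15), (6, 0), (6, 1), (6, 2), (6, 3), (6, 4), (6, 5), (6, 6), (6, 7), (6, 8), (6, 9), (6, 10), (6, 11), (6, 12), (6, 13), (6, 14), (6, 15), (25, 0), (25, 1), (25, 2), (25, 3), (25, 4), (25, 5), (25, 6), (25, 7), (25, 8), (25, 9), (25, 10), (25, 11), (25, 12), (25, 13), (25, 14), (25, 15), (31, 0), (31, 1), (31, 2), (31, 3), (31, 4), (31, 5), (31, 6), (31, 7), (31, 8), (31, 9), (31, 10), (31, 11), (31, 12), (31, 13), (31, 14), (31, 15)]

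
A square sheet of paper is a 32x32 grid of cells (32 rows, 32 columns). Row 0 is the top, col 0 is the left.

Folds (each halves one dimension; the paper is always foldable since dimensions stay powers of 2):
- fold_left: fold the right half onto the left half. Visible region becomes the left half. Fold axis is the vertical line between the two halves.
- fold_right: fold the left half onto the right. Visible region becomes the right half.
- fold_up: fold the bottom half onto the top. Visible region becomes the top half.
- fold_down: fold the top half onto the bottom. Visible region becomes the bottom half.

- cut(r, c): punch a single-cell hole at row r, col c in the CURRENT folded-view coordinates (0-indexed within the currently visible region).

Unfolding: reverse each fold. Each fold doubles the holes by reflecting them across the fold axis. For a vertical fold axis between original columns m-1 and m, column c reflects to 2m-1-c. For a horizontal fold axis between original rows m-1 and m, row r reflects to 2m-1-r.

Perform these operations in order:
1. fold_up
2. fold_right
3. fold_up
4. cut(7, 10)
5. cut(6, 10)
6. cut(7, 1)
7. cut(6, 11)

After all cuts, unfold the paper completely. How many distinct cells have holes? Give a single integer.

Op 1 fold_up: fold axis h@16; visible region now rows[0,16) x cols[0,32) = 16x32
Op 2 fold_right: fold axis v@16; visible region now rows[0,16) x cols[16,32) = 16x16
Op 3 fold_up: fold axis h@8; visible region now rows[0,8) x cols[16,32) = 8x16
Op 4 cut(7, 10): punch at orig (7,26); cuts so far [(7, 26)]; region rows[0,8) x cols[16,32) = 8x16
Op 5 cut(6, 10): punch at orig (6,26); cuts so far [(6, 26), (7, 26)]; region rows[0,8) x cols[16,32) = 8x16
Op 6 cut(7, 1): punch at orig (7,17); cuts so far [(6, 26), (7, 17), (7, 26)]; region rows[0,8) x cols[16,32) = 8x16
Op 7 cut(6, 11): punch at orig (6,27); cuts so far [(6, 26), (6, 27), (7, 17), (7, 26)]; region rows[0,8) x cols[16,32) = 8x16
Unfold 1 (reflect across h@8): 8 holes -> [(6, 26), (6, 27), (7, 17), (7, 26), (8, 17), (8, 26), (9, 26), (9, 27)]
Unfold 2 (reflect across v@16): 16 holes -> [(6, 4), (6, 5), (6, 26), (6, 27), (7, 5), (7, 14), (7, 17), (7, 26), (8, 5), (8, 14), (8, 17), (8, 26), (9, 4), (9, 5), (9, 26), (9, 27)]
Unfold 3 (reflect across h@16): 32 holes -> [(6, 4), (6, 5), (6, 26), (6, 27), (7, 5), (7, 14), (7, 17), (7, 26), (8, 5), (8, 14), (8, 17), (8, 26), (9, 4), (9, 5), (9, 26), (9, 27), (22, 4), (22, 5), (22, 26), (22, 27), (23, 5), (23, 14), (23, 17), (23, 26), (24, 5), (24, 14), (24, 17), (24, 26), (25, 4), (25, 5), (25, 26), (25, 27)]

Answer: 32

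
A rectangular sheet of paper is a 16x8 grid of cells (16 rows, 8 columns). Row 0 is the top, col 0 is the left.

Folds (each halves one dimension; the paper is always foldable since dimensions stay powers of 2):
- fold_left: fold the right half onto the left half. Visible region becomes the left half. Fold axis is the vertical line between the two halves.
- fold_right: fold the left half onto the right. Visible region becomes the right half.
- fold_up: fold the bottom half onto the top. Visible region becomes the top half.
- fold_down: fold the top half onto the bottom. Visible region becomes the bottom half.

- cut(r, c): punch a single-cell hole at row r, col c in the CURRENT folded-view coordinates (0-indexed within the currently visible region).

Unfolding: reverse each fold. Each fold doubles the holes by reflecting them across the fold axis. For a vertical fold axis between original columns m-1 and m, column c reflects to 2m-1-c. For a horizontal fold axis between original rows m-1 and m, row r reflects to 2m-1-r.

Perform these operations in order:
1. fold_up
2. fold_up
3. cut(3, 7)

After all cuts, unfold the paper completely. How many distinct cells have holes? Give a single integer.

Op 1 fold_up: fold axis h@8; visible region now rows[0,8) x cols[0,8) = 8x8
Op 2 fold_up: fold axis h@4; visible region now rows[0,4) x cols[0,8) = 4x8
Op 3 cut(3, 7): punch at orig (3,7); cuts so far [(3, 7)]; region rows[0,4) x cols[0,8) = 4x8
Unfold 1 (reflect across h@4): 2 holes -> [(3, 7), (4, 7)]
Unfold 2 (reflect across h@8): 4 holes -> [(3, 7), (4, 7), (11, 7), (12, 7)]

Answer: 4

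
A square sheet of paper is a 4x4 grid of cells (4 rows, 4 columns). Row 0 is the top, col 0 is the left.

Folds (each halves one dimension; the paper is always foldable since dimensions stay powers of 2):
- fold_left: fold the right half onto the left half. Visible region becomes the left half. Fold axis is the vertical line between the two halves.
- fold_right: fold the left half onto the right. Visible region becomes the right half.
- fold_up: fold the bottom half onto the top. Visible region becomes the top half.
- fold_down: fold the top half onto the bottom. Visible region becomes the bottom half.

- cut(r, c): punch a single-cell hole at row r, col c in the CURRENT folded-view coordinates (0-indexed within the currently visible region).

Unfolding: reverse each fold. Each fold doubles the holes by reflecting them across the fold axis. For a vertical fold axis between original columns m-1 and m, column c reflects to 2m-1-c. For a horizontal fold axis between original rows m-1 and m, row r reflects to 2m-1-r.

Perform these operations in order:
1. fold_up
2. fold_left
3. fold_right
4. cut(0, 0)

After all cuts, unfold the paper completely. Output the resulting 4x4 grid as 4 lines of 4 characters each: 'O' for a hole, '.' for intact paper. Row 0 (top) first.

Op 1 fold_up: fold axis h@2; visible region now rows[0,2) x cols[0,4) = 2x4
Op 2 fold_left: fold axis v@2; visible region now rows[0,2) x cols[0,2) = 2x2
Op 3 fold_right: fold axis v@1; visible region now rows[0,2) x cols[1,2) = 2x1
Op 4 cut(0, 0): punch at orig (0,1); cuts so far [(0, 1)]; region rows[0,2) x cols[1,2) = 2x1
Unfold 1 (reflect across v@1): 2 holes -> [(0, 0), (0, 1)]
Unfold 2 (reflect across v@2): 4 holes -> [(0, 0), (0, 1), (0, 2), (0, 3)]
Unfold 3 (reflect across h@2): 8 holes -> [(0, 0), (0, 1), (0, 2), (0, 3), (3, 0), (3, 1), (3, 2), (3, 3)]

Answer: OOOO
....
....
OOOO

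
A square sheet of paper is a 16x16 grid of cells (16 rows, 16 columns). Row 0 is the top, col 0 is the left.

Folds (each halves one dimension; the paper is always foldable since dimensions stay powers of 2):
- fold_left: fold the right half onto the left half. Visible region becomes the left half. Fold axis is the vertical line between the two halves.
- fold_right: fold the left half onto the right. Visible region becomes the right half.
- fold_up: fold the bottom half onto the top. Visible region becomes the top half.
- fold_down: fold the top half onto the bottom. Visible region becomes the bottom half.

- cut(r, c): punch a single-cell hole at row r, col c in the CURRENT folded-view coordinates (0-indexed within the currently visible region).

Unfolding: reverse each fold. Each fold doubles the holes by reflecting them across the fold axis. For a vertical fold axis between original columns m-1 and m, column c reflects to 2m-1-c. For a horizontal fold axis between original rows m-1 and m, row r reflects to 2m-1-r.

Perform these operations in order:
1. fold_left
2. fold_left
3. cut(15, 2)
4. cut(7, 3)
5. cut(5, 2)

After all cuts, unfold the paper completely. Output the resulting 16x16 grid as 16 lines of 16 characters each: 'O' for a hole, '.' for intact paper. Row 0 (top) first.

Op 1 fold_left: fold axis v@8; visible region now rows[0,16) x cols[0,8) = 16x8
Op 2 fold_left: fold axis v@4; visible region now rows[0,16) x cols[0,4) = 16x4
Op 3 cut(15, 2): punch at orig (15,2); cuts so far [(15, 2)]; region rows[0,16) x cols[0,4) = 16x4
Op 4 cut(7, 3): punch at orig (7,3); cuts so far [(7, 3), (15, 2)]; region rows[0,16) x cols[0,4) = 16x4
Op 5 cut(5, 2): punch at orig (5,2); cuts so far [(5, 2), (7, 3), (15, 2)]; region rows[0,16) x cols[0,4) = 16x4
Unfold 1 (reflect across v@4): 6 holes -> [(5, 2), (5, 5), (7, 3), (7, 4), (15, 2), (15, 5)]
Unfold 2 (reflect across v@8): 12 holes -> [(5, 2), (5, 5), (5, 10), (5, 13), (7, 3), (7, 4), (7, 11), (7, 12), (15, 2), (15, 5), (15, 10), (15, 13)]

Answer: ................
................
................
................
................
..O..O....O..O..
................
...OO......OO...
................
................
................
................
................
................
................
..O..O....O..O..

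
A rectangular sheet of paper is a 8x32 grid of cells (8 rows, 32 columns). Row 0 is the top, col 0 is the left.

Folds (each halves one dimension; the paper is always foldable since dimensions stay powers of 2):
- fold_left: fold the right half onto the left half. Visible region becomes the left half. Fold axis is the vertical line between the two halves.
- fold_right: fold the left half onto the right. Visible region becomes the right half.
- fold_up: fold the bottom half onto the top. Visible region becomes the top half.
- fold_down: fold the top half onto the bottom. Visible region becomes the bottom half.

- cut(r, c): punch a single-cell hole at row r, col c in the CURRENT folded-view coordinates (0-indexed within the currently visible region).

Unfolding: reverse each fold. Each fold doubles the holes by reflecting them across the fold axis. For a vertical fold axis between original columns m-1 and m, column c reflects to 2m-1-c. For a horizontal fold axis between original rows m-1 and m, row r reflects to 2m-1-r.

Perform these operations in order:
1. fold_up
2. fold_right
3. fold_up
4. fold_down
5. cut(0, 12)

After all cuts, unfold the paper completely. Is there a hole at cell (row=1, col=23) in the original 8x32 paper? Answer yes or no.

Op 1 fold_up: fold axis h@4; visible region now rows[0,4) x cols[0,32) = 4x32
Op 2 fold_right: fold axis v@16; visible region now rows[0,4) x cols[16,32) = 4x16
Op 3 fold_up: fold axis h@2; visible region now rows[0,2) x cols[16,32) = 2x16
Op 4 fold_down: fold axis h@1; visible region now rows[1,2) x cols[16,32) = 1x16
Op 5 cut(0, 12): punch at orig (1,28); cuts so far [(1, 28)]; region rows[1,2) x cols[16,32) = 1x16
Unfold 1 (reflect across h@1): 2 holes -> [(0, 28), (1, 28)]
Unfold 2 (reflect across h@2): 4 holes -> [(0, 28), (1, 28), (2, 28), (3, 28)]
Unfold 3 (reflect across v@16): 8 holes -> [(0, 3), (0, 28), (1, 3), (1, 28), (2, 3), (2, 28), (3, 3), (3, 28)]
Unfold 4 (reflect across h@4): 16 holes -> [(0, 3), (0, 28), (1, 3), (1, 28), (2, 3), (2, 28), (3, 3), (3, 28), (4, 3), (4, 28), (5, 3), (5, 28), (6, 3), (6, 28), (7, 3), (7, 28)]
Holes: [(0, 3), (0, 28), (1, 3), (1, 28), (2, 3), (2, 28), (3, 3), (3, 28), (4, 3), (4, 28), (5, 3), (5, 28), (6, 3), (6, 28), (7, 3), (7, 28)]

Answer: no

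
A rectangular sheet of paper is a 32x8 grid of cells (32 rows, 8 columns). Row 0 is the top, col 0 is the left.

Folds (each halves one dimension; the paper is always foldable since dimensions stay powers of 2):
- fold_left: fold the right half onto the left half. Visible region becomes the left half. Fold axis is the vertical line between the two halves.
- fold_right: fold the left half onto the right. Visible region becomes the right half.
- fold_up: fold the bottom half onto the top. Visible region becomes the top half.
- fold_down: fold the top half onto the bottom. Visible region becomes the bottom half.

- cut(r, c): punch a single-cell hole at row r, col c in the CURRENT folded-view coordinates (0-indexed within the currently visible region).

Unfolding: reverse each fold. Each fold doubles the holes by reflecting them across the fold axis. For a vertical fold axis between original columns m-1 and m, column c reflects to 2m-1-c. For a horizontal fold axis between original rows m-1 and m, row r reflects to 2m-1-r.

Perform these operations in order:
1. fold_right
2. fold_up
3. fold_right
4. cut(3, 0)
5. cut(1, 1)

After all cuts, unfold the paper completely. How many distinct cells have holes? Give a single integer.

Answer: 16

Derivation:
Op 1 fold_right: fold axis v@4; visible region now rows[0,32) x cols[4,8) = 32x4
Op 2 fold_up: fold axis h@16; visible region now rows[0,16) x cols[4,8) = 16x4
Op 3 fold_right: fold axis v@6; visible region now rows[0,16) x cols[6,8) = 16x2
Op 4 cut(3, 0): punch at orig (3,6); cuts so far [(3, 6)]; region rows[0,16) x cols[6,8) = 16x2
Op 5 cut(1, 1): punch at orig (1,7); cuts so far [(1, 7), (3, 6)]; region rows[0,16) x cols[6,8) = 16x2
Unfold 1 (reflect across v@6): 4 holes -> [(1, 4), (1, 7), (3, 5), (3, 6)]
Unfold 2 (reflect across h@16): 8 holes -> [(1, 4), (1, 7), (3, 5), (3, 6), (28, 5), (28, 6), (30, 4), (30, 7)]
Unfold 3 (reflect across v@4): 16 holes -> [(1, 0), (1, 3), (1, 4), (1, 7), (3, 1), (3, 2), (3, 5), (3, 6), (28, 1), (28, 2), (28, 5), (28, 6), (30, 0), (30, 3), (30, 4), (30, 7)]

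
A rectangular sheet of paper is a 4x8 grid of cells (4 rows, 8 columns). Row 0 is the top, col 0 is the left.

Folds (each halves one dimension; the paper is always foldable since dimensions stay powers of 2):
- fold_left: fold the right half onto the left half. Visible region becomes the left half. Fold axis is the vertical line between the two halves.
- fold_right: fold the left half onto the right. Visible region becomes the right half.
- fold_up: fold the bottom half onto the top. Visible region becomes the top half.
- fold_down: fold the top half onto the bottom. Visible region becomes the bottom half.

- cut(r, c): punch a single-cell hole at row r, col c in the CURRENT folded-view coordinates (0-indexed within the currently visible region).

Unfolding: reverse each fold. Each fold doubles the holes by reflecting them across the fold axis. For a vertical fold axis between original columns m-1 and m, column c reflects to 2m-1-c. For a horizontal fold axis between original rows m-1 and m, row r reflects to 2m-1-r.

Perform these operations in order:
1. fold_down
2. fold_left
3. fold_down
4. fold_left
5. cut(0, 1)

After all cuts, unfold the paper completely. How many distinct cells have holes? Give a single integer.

Op 1 fold_down: fold axis h@2; visible region now rows[2,4) x cols[0,8) = 2x8
Op 2 fold_left: fold axis v@4; visible region now rows[2,4) x cols[0,4) = 2x4
Op 3 fold_down: fold axis h@3; visible region now rows[3,4) x cols[0,4) = 1x4
Op 4 fold_left: fold axis v@2; visible region now rows[3,4) x cols[0,2) = 1x2
Op 5 cut(0, 1): punch at orig (3,1); cuts so far [(3, 1)]; region rows[3,4) x cols[0,2) = 1x2
Unfold 1 (reflect across v@2): 2 holes -> [(3, 1), (3, 2)]
Unfold 2 (reflect across h@3): 4 holes -> [(2, 1), (2, 2), (3, 1), (3, 2)]
Unfold 3 (reflect across v@4): 8 holes -> [(2, 1), (2, 2), (2, 5), (2, 6), (3, 1), (3, 2), (3, 5), (3, 6)]
Unfold 4 (reflect across h@2): 16 holes -> [(0, 1), (0, 2), (0, 5), (0, 6), (1, 1), (1, 2), (1, 5), (1, 6), (2, 1), (2, 2), (2, 5), (2, 6), (3, 1), (3, 2), (3, 5), (3, 6)]

Answer: 16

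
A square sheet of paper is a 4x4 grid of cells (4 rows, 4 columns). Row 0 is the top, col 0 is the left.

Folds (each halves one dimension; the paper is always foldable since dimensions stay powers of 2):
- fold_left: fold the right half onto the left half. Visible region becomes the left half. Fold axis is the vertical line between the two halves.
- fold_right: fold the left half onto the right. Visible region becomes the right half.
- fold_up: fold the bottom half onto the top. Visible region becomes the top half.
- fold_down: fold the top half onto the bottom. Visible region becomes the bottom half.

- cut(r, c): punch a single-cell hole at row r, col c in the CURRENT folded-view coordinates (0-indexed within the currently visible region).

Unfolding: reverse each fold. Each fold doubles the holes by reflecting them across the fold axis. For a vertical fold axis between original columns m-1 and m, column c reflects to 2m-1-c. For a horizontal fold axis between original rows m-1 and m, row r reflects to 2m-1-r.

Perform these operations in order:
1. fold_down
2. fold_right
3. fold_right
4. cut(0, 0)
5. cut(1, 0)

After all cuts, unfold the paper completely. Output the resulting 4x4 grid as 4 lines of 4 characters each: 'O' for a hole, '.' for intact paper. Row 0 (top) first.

Op 1 fold_down: fold axis h@2; visible region now rows[2,4) x cols[0,4) = 2x4
Op 2 fold_right: fold axis v@2; visible region now rows[2,4) x cols[2,4) = 2x2
Op 3 fold_right: fold axis v@3; visible region now rows[2,4) x cols[3,4) = 2x1
Op 4 cut(0, 0): punch at orig (2,3); cuts so far [(2, 3)]; region rows[2,4) x cols[3,4) = 2x1
Op 5 cut(1, 0): punch at orig (3,3); cuts so far [(2, 3), (3, 3)]; region rows[2,4) x cols[3,4) = 2x1
Unfold 1 (reflect across v@3): 4 holes -> [(2, 2), (2, 3), (3, 2), (3, 3)]
Unfold 2 (reflect across v@2): 8 holes -> [(2, 0), (2, 1), (2, 2), (2, 3), (3, 0), (3, 1), (3, 2), (3, 3)]
Unfold 3 (reflect across h@2): 16 holes -> [(0, 0), (0, 1), (0, 2), (0, 3), (1, 0), (1, 1), (1, 2), (1, 3), (2, 0), (2, 1), (2, 2), (2, 3), (3, 0), (3, 1), (3, 2), (3, 3)]

Answer: OOOO
OOOO
OOOO
OOOO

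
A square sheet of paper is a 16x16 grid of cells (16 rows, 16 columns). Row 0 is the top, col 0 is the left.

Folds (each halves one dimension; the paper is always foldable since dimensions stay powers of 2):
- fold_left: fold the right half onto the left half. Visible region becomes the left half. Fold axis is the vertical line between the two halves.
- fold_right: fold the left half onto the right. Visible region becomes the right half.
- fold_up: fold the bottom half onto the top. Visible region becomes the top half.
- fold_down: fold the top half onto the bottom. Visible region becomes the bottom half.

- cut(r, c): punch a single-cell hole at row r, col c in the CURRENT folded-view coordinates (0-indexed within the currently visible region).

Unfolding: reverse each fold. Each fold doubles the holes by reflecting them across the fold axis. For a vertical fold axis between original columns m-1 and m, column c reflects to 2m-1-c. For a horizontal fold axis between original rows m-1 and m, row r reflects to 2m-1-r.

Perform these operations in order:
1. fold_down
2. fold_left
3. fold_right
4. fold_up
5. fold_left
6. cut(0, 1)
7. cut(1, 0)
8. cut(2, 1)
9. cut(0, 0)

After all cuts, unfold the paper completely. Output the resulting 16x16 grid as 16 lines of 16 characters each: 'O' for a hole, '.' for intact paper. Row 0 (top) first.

Op 1 fold_down: fold axis h@8; visible region now rows[8,16) x cols[0,16) = 8x16
Op 2 fold_left: fold axis v@8; visible region now rows[8,16) x cols[0,8) = 8x8
Op 3 fold_right: fold axis v@4; visible region now rows[8,16) x cols[4,8) = 8x4
Op 4 fold_up: fold axis h@12; visible region now rows[8,12) x cols[4,8) = 4x4
Op 5 fold_left: fold axis v@6; visible region now rows[8,12) x cols[4,6) = 4x2
Op 6 cut(0, 1): punch at orig (8,5); cuts so far [(8, 5)]; region rows[8,12) x cols[4,6) = 4x2
Op 7 cut(1, 0): punch at orig (9,4); cuts so far [(8, 5), (9, 4)]; region rows[8,12) x cols[4,6) = 4x2
Op 8 cut(2, 1): punch at orig (10,5); cuts so far [(8, 5), (9, 4), (10, 5)]; region rows[8,12) x cols[4,6) = 4x2
Op 9 cut(0, 0): punch at orig (8,4); cuts so far [(8, 4), (8, 5), (9, 4), (10, 5)]; region rows[8,12) x cols[4,6) = 4x2
Unfold 1 (reflect across v@6): 8 holes -> [(8, 4), (8, 5), (8, 6), (8, 7), (9, 4), (9, 7), (10, 5), (10, 6)]
Unfold 2 (reflect across h@12): 16 holes -> [(8, 4), (8, 5), (8, 6), (8, 7), (9, 4), (9, 7), (10, 5), (10, 6), (13, 5), (13, 6), (14, 4), (14, 7), (15, 4), (15, 5), (15, 6), (15, 7)]
Unfold 3 (reflect across v@4): 32 holes -> [(8, 0), (8, 1), (8, 2), (8, 3), (8, 4), (8, 5), (8, 6), (8, 7), (9, 0), (9, 3), (9, 4), (9, 7), (10, 1), (10, 2), (10, 5), (10, 6), (13, 1), (13, 2), (13, 5), (13, 6), (14, 0), (14, 3), (14, 4), (14, 7), (15, 0), (15, 1), (15, 2), (15, 3), (15, 4), (15, 5), (15, 6), (15, 7)]
Unfold 4 (reflect across v@8): 64 holes -> [(8, 0), (8, 1), (8, 2), (8, 3), (8, 4), (8, 5), (8, 6), (8, 7), (8, 8), (8, 9), (8, 10), (8, 11), (8, 12), (8, 13), (8, 14), (8, 15), (9, 0), (9, 3), (9, 4), (9, 7), (9, 8), (9, 11), (9, 12), (9, 15), (10, 1), (10, 2), (10, 5), (10, 6), (10, 9), (10, 10), (10, 13), (10, 14), (13, 1), (13, 2), (13, 5), (13, 6), (13, 9), (13, 10), (13, 13), (13, 14), (14, 0), (14, 3), (14, 4), (14, 7), (14, 8), (14, 11), (14, 12), (14, 15), (15, 0), (15, 1), (15, 2), (15, 3), (15, 4), (15, 5), (15, 6), (15, 7), (15, 8), (15, 9), (15, 10), (15, 11), (15, 12), (15, 13), (15, 14), (15, 15)]
Unfold 5 (reflect across h@8): 128 holes -> [(0, 0), (0, 1), (0, 2), (0, 3), (0, 4), (0, 5), (0, 6), (0, 7), (0, 8), (0, 9), (0, 10), (0, 11), (0, 12), (0, 13), (0, 14), (0, 15), (1, 0), (1, 3), (1, 4), (1, 7), (1, 8), (1, 11), (1, 12), (1, 15), (2, 1), (2, 2), (2, 5), (2, 6), (2, 9), (2, 10), (2, 13), (2, 14), (5, 1), (5, 2), (5, 5), (5, 6), (5, 9), (5, 10), (5, 13), (5, 14), (6, 0), (6, 3), (6, 4), (6, 7), (6, 8), (6, 11), (6, 12), (6, 15), (7, 0), (7, 1), (7, 2), (7, 3), (7, 4), (7, 5), (7, 6), (7, 7), (7, 8), (7, 9), (7, 10), (7, 11), (7, 12), (7, 13), (7, 14), (7, 15), (8, 0), (8, 1), (8, 2), (8, 3), (8, 4), (8, 5), (8, 6), (8, 7), (8, 8), (8, 9), (8, 10), (8, 11), (8, 12), (8, 13), (8, 14), (8, 15), (9, 0), (9, 3), (9, 4), (9, 7), (9, 8), (9, 11), (9, 12), (9, 15), (10, 1), (10, 2), (10, 5), (10, 6), (10, 9), (10, 10), (10, 13), (10, 14), (13, 1), (13, 2), (13, 5), (13, 6), (13, 9), (13, 10), (13, 13), (13, 14), (14, 0), (14, 3), (14, 4), (14, 7), (14, 8), (14, 11), (14, 12), (14, 15), (15, 0), (15, 1), (15, 2), (15, 3), (15, 4), (15, 5), (15, 6), (15, 7), (15, 8), (15, 9), (15, 10), (15, 11), (15, 12), (15, 13), (15, 14), (15, 15)]

Answer: OOOOOOOOOOOOOOOO
O..OO..OO..OO..O
.OO..OO..OO..OO.
................
................
.OO..OO..OO..OO.
O..OO..OO..OO..O
OOOOOOOOOOOOOOOO
OOOOOOOOOOOOOOOO
O..OO..OO..OO..O
.OO..OO..OO..OO.
................
................
.OO..OO..OO..OO.
O..OO..OO..OO..O
OOOOOOOOOOOOOOOO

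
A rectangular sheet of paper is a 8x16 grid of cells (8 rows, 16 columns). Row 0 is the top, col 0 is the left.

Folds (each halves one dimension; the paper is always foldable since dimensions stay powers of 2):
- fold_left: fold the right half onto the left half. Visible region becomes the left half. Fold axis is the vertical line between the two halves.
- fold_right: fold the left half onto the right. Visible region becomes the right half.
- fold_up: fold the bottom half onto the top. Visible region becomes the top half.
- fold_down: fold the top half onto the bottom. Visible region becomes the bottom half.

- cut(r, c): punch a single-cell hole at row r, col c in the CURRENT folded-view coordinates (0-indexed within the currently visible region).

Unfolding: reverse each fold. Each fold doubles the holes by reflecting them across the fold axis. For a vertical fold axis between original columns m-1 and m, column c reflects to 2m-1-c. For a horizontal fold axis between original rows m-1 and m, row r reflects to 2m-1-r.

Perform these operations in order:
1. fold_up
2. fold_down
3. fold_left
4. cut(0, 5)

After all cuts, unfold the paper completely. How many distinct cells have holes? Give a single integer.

Answer: 8

Derivation:
Op 1 fold_up: fold axis h@4; visible region now rows[0,4) x cols[0,16) = 4x16
Op 2 fold_down: fold axis h@2; visible region now rows[2,4) x cols[0,16) = 2x16
Op 3 fold_left: fold axis v@8; visible region now rows[2,4) x cols[0,8) = 2x8
Op 4 cut(0, 5): punch at orig (2,5); cuts so far [(2, 5)]; region rows[2,4) x cols[0,8) = 2x8
Unfold 1 (reflect across v@8): 2 holes -> [(2, 5), (2, 10)]
Unfold 2 (reflect across h@2): 4 holes -> [(1, 5), (1, 10), (2, 5), (2, 10)]
Unfold 3 (reflect across h@4): 8 holes -> [(1, 5), (1, 10), (2, 5), (2, 10), (5, 5), (5, 10), (6, 5), (6, 10)]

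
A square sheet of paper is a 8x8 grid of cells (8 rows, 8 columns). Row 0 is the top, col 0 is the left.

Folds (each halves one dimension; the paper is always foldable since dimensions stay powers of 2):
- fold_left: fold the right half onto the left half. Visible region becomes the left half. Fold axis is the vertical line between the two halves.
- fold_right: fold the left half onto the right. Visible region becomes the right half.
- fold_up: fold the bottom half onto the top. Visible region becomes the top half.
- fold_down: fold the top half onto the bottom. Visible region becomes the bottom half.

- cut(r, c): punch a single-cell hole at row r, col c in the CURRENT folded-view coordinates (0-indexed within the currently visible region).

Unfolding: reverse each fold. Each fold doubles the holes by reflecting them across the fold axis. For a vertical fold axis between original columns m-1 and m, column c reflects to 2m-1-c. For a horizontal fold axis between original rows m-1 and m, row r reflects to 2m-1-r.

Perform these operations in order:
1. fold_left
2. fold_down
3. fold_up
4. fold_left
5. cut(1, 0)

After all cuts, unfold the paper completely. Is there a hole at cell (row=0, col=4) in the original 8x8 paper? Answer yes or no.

Answer: no

Derivation:
Op 1 fold_left: fold axis v@4; visible region now rows[0,8) x cols[0,4) = 8x4
Op 2 fold_down: fold axis h@4; visible region now rows[4,8) x cols[0,4) = 4x4
Op 3 fold_up: fold axis h@6; visible region now rows[4,6) x cols[0,4) = 2x4
Op 4 fold_left: fold axis v@2; visible region now rows[4,6) x cols[0,2) = 2x2
Op 5 cut(1, 0): punch at orig (5,0); cuts so far [(5, 0)]; region rows[4,6) x cols[0,2) = 2x2
Unfold 1 (reflect across v@2): 2 holes -> [(5, 0), (5, 3)]
Unfold 2 (reflect across h@6): 4 holes -> [(5, 0), (5, 3), (6, 0), (6, 3)]
Unfold 3 (reflect across h@4): 8 holes -> [(1, 0), (1, 3), (2, 0), (2, 3), (5, 0), (5, 3), (6, 0), (6, 3)]
Unfold 4 (reflect across v@4): 16 holes -> [(1, 0), (1, 3), (1, 4), (1, 7), (2, 0), (2, 3), (2, 4), (2, 7), (5, 0), (5, 3), (5, 4), (5, 7), (6, 0), (6, 3), (6, 4), (6, 7)]
Holes: [(1, 0), (1, 3), (1, 4), (1, 7), (2, 0), (2, 3), (2, 4), (2, 7), (5, 0), (5, 3), (5, 4), (5, 7), (6, 0), (6, 3), (6, 4), (6, 7)]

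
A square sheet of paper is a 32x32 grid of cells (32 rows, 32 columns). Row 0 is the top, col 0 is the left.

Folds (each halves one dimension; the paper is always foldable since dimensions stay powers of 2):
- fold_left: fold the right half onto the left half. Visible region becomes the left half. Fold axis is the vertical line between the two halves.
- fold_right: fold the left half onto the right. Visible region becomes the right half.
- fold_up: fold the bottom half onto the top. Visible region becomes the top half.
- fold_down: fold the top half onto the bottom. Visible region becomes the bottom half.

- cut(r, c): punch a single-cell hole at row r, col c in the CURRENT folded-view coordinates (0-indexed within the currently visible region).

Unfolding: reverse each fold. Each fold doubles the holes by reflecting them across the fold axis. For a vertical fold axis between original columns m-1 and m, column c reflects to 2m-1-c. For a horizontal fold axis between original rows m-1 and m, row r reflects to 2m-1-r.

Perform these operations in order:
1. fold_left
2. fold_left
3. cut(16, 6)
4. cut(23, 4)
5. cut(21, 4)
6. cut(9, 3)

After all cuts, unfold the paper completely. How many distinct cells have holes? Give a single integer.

Op 1 fold_left: fold axis v@16; visible region now rows[0,32) x cols[0,16) = 32x16
Op 2 fold_left: fold axis v@8; visible region now rows[0,32) x cols[0,8) = 32x8
Op 3 cut(16, 6): punch at orig (16,6); cuts so far [(16, 6)]; region rows[0,32) x cols[0,8) = 32x8
Op 4 cut(23, 4): punch at orig (23,4); cuts so far [(16, 6), (23, 4)]; region rows[0,32) x cols[0,8) = 32x8
Op 5 cut(21, 4): punch at orig (21,4); cuts so far [(16, 6), (21, 4), (23, 4)]; region rows[0,32) x cols[0,8) = 32x8
Op 6 cut(9, 3): punch at orig (9,3); cuts so far [(9, 3), (16, 6), (21, 4), (23, 4)]; region rows[0,32) x cols[0,8) = 32x8
Unfold 1 (reflect across v@8): 8 holes -> [(9, 3), (9, 12), (16, 6), (16, 9), (21, 4), (21, 11), (23, 4), (23, 11)]
Unfold 2 (reflect across v@16): 16 holes -> [(9, 3), (9, 12), (9, 19), (9, 28), (16, 6), (16, 9), (16, 22), (16, 25), (21, 4), (21, 11), (21, 20), (21, 27), (23, 4), (23, 11), (23, 20), (23, 27)]

Answer: 16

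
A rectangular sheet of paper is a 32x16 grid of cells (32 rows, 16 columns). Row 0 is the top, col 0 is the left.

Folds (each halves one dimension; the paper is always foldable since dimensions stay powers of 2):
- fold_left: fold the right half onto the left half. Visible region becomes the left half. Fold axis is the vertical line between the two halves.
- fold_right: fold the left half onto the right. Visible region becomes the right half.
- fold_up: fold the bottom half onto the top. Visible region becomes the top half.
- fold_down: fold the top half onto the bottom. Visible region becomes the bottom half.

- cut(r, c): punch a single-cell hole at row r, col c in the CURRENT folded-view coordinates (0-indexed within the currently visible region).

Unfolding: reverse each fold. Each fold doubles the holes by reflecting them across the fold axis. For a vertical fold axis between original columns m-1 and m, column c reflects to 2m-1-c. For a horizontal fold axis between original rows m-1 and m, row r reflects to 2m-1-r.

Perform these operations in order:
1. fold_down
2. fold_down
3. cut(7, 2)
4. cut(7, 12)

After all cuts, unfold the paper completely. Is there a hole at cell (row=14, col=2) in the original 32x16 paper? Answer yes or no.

Answer: no

Derivation:
Op 1 fold_down: fold axis h@16; visible region now rows[16,32) x cols[0,16) = 16x16
Op 2 fold_down: fold axis h@24; visible region now rows[24,32) x cols[0,16) = 8x16
Op 3 cut(7, 2): punch at orig (31,2); cuts so far [(31, 2)]; region rows[24,32) x cols[0,16) = 8x16
Op 4 cut(7, 12): punch at orig (31,12); cuts so far [(31, 2), (31, 12)]; region rows[24,32) x cols[0,16) = 8x16
Unfold 1 (reflect across h@24): 4 holes -> [(16, 2), (16, 12), (31, 2), (31, 12)]
Unfold 2 (reflect across h@16): 8 holes -> [(0, 2), (0, 12), (15, 2), (15, 12), (16, 2), (16, 12), (31, 2), (31, 12)]
Holes: [(0, 2), (0, 12), (15, 2), (15, 12), (16, 2), (16, 12), (31, 2), (31, 12)]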